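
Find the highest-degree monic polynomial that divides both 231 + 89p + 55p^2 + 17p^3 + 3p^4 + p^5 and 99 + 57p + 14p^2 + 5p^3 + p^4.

33 + 8p + 2p^2 + p^3

By polynomial division,
  p^5 + 3p^4 + 17p^3 + 55p^2 + 89p + 231 = (p − 2)(p^4 + 5p^3 + 14p^2 + 57p + 99) + (13p^3 + 26p^2 + 104p + 429)
  p^4 + 5p^3 + 14p^2 + 57p + 99 = ((1/13)p + 3/13)(13p^3 + 26p^2 + 104p + 429) + (0)
Last nonzero remainder: 13p^3 + 26p^2 + 104p + 429. Dividing through by 13 gives the monic gcd p^3 + 2p^2 + 8p + 33.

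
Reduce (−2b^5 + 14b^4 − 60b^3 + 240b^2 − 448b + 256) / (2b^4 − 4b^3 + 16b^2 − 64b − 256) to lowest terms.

Euclidean algorithm in ℚ[b]:
  −2b^5 + 14b^4 − 60b^3 + 240b^2 − 448b + 256 = (−b + 5)(2b^4 − 4b^3 + 16b^2 − 64b − 256) + (−24b^3 + 96b^2 − 384b + 1536)
  2b^4 − 4b^3 + 16b^2 − 64b − 256 = (−(1/12)b − 1/6)(−24b^3 + 96b^2 − 384b + 1536) + (0)
Last nonzero remainder: −24b^3 + 96b^2 − 384b + 1536. Dividing through by −24 gives the monic gcd b^3 − 4b^2 + 16b − 64.
Cancel b^3 − 4b^2 + 16b − 64 from numerator and denominator to get the reduced form.

(−b^2 + 3b − 2)/(b + 2)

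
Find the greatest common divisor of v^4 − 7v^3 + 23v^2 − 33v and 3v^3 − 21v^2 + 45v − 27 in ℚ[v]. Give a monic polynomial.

Repeated division with remainder:
  v^4 − 7v^3 + 23v^2 − 33v = ((1/3)v)(3v^3 − 21v^2 + 45v − 27) + (8v^2 − 24v)
  3v^3 − 21v^2 + 45v − 27 = ((3/8)v − 3/2)(8v^2 − 24v) + (9v − 27)
  8v^2 − 24v = ((8/9)v)(9v − 27) + (0)
Last nonzero remainder: 9v − 27. Dividing through by 9 gives the monic gcd v − 3.

v − 3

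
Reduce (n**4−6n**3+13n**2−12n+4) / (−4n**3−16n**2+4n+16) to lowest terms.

(−n**3+5n**2−8n+4)/(4n**2+20n+16)

By polynomial division,
  n**4−6n**3+13n**2−12n+4 = (−(1/4)n+5/2)(−4n**3−16n**2+4n+16) + (54n**2−18n−36)
  −4n**3−16n**2+4n+16 = (−(2/27)n−26/81)(54n**2−18n−36) + (−(40/9)n+40/9)
  54n**2−18n−36 = (−(243/20)n−81/10)(−(40/9)n+40/9) + (0)
Last nonzero remainder: −(40/9)n+40/9. Dividing through by −40/9 gives the monic gcd n−1.
Cancel n−1 from numerator and denominator to get the reduced form.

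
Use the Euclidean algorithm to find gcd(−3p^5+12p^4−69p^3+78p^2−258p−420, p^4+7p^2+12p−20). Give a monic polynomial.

Repeated division with remainder:
  −3p^5+12p^4−69p^3+78p^2−258p−420 = (−3p+12)(p^4+7p^2+12p−20) + (−48p^3+30p^2−462p−180)
  p^4+7p^2+12p−20 = (−(1/48)p−5/384)(−48p^3+30p^2−462p−180) + (−(143/64)p^2+(143/64)p−715/32)
  −48p^3+30p^2−462p−180 = ((3072/143)p+1152/143)(−(143/64)p^2+(143/64)p−715/32) + (0)
Last nonzero remainder: −(143/64)p^2+(143/64)p−715/32. Dividing through by −143/64 gives the monic gcd p^2−p+10.

p^2−p+10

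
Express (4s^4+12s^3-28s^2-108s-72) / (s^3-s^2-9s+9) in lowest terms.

Repeated division with remainder:
  4s^4+12s^3-28s^2-108s-72 = (4s+16)(s^3-s^2-9s+9) + (24s^2-216)
  s^3-s^2-9s+9 = ((1/24)s-1/24)(24s^2-216) + (0)
Last nonzero remainder: 24s^2-216. Dividing through by 24 gives the monic gcd s^2-9.
Cancel s^2-9 from numerator and denominator to get the reduced form.

(4s^2+12s+8)/(s-1)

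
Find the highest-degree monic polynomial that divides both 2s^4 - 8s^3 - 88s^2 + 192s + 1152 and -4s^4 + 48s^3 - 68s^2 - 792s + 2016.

s^2 - 2s - 24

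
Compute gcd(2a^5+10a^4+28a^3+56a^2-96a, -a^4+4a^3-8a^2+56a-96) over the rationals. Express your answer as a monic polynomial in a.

By polynomial division,
  2a^5+10a^4+28a^3+56a^2-96a = (-2a-18)(-a^4+4a^3-8a^2+56a-96) + (84a^3+24a^2+720a-1728)
  -a^4+4a^3-8a^2+56a-96 = (-(1/84)a+5/98)(84a^3+24a^2+720a-1728) + (-(32/49)a^2-(64/49)a-384/49)
  84a^3+24a^2+720a-1728 = (-(1029/8)a+441/2)(-(32/49)a^2-(64/49)a-384/49) + (0)
Last nonzero remainder: -(32/49)a^2-(64/49)a-384/49. Dividing through by -32/49 gives the monic gcd a^2+2a+12.

a^2+2a+12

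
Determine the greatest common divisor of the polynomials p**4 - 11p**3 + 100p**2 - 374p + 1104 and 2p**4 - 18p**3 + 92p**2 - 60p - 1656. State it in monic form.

Euclidean algorithm in ℚ[p]:
  p**4 - 11p**3 + 100p**2 - 374p + 1104 = (1/2)(2p**4 - 18p**3 + 92p**2 - 60p - 1656) + (-2p**3 + 54p**2 - 344p + 1932)
  2p**4 - 18p**3 + 92p**2 - 60p - 1656 = (-p - 18)(-2p**3 + 54p**2 - 344p + 1932) + (720p**2 - 4320p + 33120)
  -2p**3 + 54p**2 - 344p + 1932 = (-(1/360)p + 7/120)(720p**2 - 4320p + 33120) + (0)
Last nonzero remainder: 720p**2 - 4320p + 33120. Dividing through by 720 gives the monic gcd p**2 - 6p + 46.

p**2 - 6p + 46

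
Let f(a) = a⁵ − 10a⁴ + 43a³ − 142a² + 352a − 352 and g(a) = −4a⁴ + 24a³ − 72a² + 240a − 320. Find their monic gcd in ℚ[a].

Apply the Euclidean algorithm:
  a⁵ − 10a⁴ + 43a³ − 142a² + 352a − 352 = (−(1/4)a + 1)(−4a⁴ + 24a³ − 72a² + 240a − 320) + (a³ − 10a² + 32a − 32)
  −4a⁴ + 24a³ − 72a² + 240a − 320 = (−4a − 16)(a³ − 10a² + 32a − 32) + (−104a² + 624a − 832)
  a³ − 10a² + 32a − 32 = (−(1/104)a + 1/26)(−104a² + 624a − 832) + (0)
Last nonzero remainder: −104a² + 624a − 832. Dividing through by −104 gives the monic gcd a² − 6a + 8.

a² − 6a + 8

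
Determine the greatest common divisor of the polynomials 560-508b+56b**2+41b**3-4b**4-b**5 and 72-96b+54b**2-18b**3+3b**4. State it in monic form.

4-4b+b**2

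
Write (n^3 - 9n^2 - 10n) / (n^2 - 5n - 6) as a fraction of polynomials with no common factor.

Apply the Euclidean algorithm:
  n^3 - 9n^2 - 10n = (n - 4)(n^2 - 5n - 6) + (-24n - 24)
  n^2 - 5n - 6 = (-(1/24)n + 1/4)(-24n - 24) + (0)
Last nonzero remainder: -24n - 24. Dividing through by -24 gives the monic gcd n + 1.
Cancel n + 1 from numerator and denominator to get the reduced form.

(n^2 - 10n)/(n - 6)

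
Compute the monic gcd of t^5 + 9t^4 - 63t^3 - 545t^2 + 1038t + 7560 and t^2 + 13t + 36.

Euclidean algorithm in ℚ[t]:
  t^5 + 9t^4 - 63t^3 - 545t^2 + 1038t + 7560 = (t^3 - 4t^2 - 47t + 210)(t^2 + 13t + 36) + (0)
The last nonzero remainder t^2 + 13t + 36 is already monic.

t^2 + 13t + 36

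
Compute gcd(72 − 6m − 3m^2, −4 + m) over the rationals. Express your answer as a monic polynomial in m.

By polynomial division,
  −3m^2 − 6m + 72 = (−3m − 18)(m − 4) + (0)
The last nonzero remainder m − 4 is already monic.

−4 + m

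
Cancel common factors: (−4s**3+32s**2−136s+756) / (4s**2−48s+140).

(−s**2+s−27)/(s−5)

Repeated division with remainder:
  −4s**3+32s**2−136s+756 = (−s−4)(4s**2−48s+140) + (−188s+1316)
  4s**2−48s+140 = (−(1/47)s+5/47)(−188s+1316) + (0)
Last nonzero remainder: −188s+1316. Dividing through by −188 gives the monic gcd s−7.
Cancel s−7 from numerator and denominator to get the reduced form.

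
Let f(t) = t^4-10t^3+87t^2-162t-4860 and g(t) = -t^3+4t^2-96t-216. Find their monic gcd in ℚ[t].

t^2-6t+108

Apply the Euclidean algorithm:
  t^4-10t^3+87t^2-162t-4860 = (-t+6)(-t^3+4t^2-96t-216) + (-33t^2+198t-3564)
  -t^3+4t^2-96t-216 = ((1/33)t+2/33)(-33t^2+198t-3564) + (0)
Last nonzero remainder: -33t^2+198t-3564. Dividing through by -33 gives the monic gcd t^2-6t+108.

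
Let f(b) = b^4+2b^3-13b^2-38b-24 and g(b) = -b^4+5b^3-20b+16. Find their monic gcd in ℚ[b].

By polynomial division,
  b^4+2b^3-13b^2-38b-24 = (-1)(-b^4+5b^3-20b+16) + (7b^3-13b^2-58b-8)
  -b^4+5b^3-20b+16 = (-(1/7)b+22/49)(7b^3-13b^2-58b-8) + (-(120/49)b^2+(240/49)b+960/49)
  7b^3-13b^2-58b-8 = (-(343/120)b-49/120)(-(120/49)b^2+(240/49)b+960/49) + (0)
Last nonzero remainder: -(120/49)b^2+(240/49)b+960/49. Dividing through by -120/49 gives the monic gcd b^2-2b-8.

b^2-2b-8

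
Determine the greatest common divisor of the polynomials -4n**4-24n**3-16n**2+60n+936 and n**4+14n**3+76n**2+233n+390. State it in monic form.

n**3+9n**2+31n+78

Euclidean algorithm in ℚ[n]:
  -4n**4-24n**3-16n**2+60n+936 = (-4)(n**4+14n**3+76n**2+233n+390) + (32n**3+288n**2+992n+2496)
  n**4+14n**3+76n**2+233n+390 = ((1/32)n+5/32)(32n**3+288n**2+992n+2496) + (0)
Last nonzero remainder: 32n**3+288n**2+992n+2496. Dividing through by 32 gives the monic gcd n**3+9n**2+31n+78.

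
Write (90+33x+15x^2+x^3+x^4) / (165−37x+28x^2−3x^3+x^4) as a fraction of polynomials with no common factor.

Repeated division with remainder:
  x^4+x^3+15x^2+33x+90 = (x^4−3x^3+28x^2−37x+165) + (4x^3−13x^2+70x−75)
  x^4−3x^3+28x^2−37x+165 = ((1/4)x+1/16)(4x^3−13x^2+70x−75) + ((181/16)x^2−(181/8)x+2715/16)
  4x^3−13x^2+70x−75 = ((64/181)x−80/181)((181/16)x^2−(181/8)x+2715/16) + (0)
Last nonzero remainder: (181/16)x^2−(181/8)x+2715/16. Dividing through by 181/16 gives the monic gcd x^2−2x+15.
Cancel x^2−2x+15 from numerator and denominator to get the reduced form.

(6+3x+x^2)/(11−x+x^2)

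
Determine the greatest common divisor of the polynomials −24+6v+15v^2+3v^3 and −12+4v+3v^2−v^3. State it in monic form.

Repeated division with remainder:
  3v^3+15v^2+6v−24 = (−3)(−v^3+3v^2+4v−12) + (24v^2+18v−60)
  −v^3+3v^2+4v−12 = (−(1/24)v+5/32)(24v^2+18v−60) + (−(21/16)v−21/8)
  24v^2+18v−60 = (−(128/7)v+160/7)(−(21/16)v−21/8) + (0)
Last nonzero remainder: −(21/16)v−21/8. Dividing through by −21/16 gives the monic gcd v+2.

2+v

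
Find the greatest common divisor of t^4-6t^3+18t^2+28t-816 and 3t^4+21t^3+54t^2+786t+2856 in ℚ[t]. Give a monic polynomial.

t^3+18t+136

Euclidean algorithm in ℚ[t]:
  t^4-6t^3+18t^2+28t-816 = (1/3)(3t^4+21t^3+54t^2+786t+2856) + (-13t^3-234t-1768)
  3t^4+21t^3+54t^2+786t+2856 = (-(3/13)t-21/13)(-13t^3-234t-1768) + (0)
Last nonzero remainder: -13t^3-234t-1768. Dividing through by -13 gives the monic gcd t^3+18t+136.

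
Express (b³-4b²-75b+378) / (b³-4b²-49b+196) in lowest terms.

(b²+3b-54)/(b²+3b-28)

Euclidean algorithm in ℚ[b]:
  b³-4b²-75b+378 = (b³-4b²-49b+196) + (-26b+182)
  b³-4b²-49b+196 = (-(1/26)b²-(3/26)b+14/13)(-26b+182) + (0)
Last nonzero remainder: -26b+182. Dividing through by -26 gives the monic gcd b-7.
Cancel b-7 from numerator and denominator to get the reduced form.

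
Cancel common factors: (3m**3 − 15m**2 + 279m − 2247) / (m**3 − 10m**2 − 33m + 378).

Apply the Euclidean algorithm:
  3m**3 − 15m**2 + 279m − 2247 = (3)(m**3 − 10m**2 − 33m + 378) + (15m**2 + 378m − 3381)
  m**3 − 10m**2 − 33m + 378 = ((1/15)m − 176/75)(15m**2 + 378m − 3381) + ((26986/25)m − 188902/25)
  15m**2 + 378m − 3381 = ((375/26986)m + 12075/26986)((26986/25)m − 188902/25) + (0)
Last nonzero remainder: (26986/25)m − 188902/25. Dividing through by 26986/25 gives the monic gcd m − 7.
Cancel m − 7 from numerator and denominator to get the reduced form.

(3m**2 + 6m + 321)/(m**2 − 3m − 54)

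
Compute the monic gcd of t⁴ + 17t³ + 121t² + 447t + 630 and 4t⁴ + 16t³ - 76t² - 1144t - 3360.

t² + 7t + 30

Apply the Euclidean algorithm:
  t⁴ + 17t³ + 121t² + 447t + 630 = (1/4)(4t⁴ + 16t³ - 76t² - 1144t - 3360) + (13t³ + 140t² + 733t + 1470)
  4t⁴ + 16t³ - 76t² - 1144t - 3360 = ((4/13)t - 352/169)(13t³ + 140t² + 733t + 1470) + (-(1680/169)t² - (11760/169)t - 50400/169)
  13t³ + 140t² + 733t + 1470 = (-(2197/1680)t - 1183/240)(-(1680/169)t² - (11760/169)t - 50400/169) + (0)
Last nonzero remainder: -(1680/169)t² - (11760/169)t - 50400/169. Dividing through by -1680/169 gives the monic gcd t² + 7t + 30.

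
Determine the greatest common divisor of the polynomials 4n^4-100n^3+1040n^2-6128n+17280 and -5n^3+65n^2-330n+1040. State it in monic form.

n-8

By polynomial division,
  4n^4-100n^3+1040n^2-6128n+17280 = (-(4/5)n+48/5)(-5n^3+65n^2-330n+1040) + (152n^2-2128n+7296)
  -5n^3+65n^2-330n+1040 = (-(5/152)n-5/152)(152n^2-2128n+7296) + (-160n+1280)
  152n^2-2128n+7296 = (-(19/20)n+57/10)(-160n+1280) + (0)
Last nonzero remainder: -160n+1280. Dividing through by -160 gives the monic gcd n-8.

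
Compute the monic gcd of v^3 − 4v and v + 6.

By polynomial division,
  v^3 − 4v = (v^2 − 6v + 32)(v + 6) + (−192)
  v + 6 = (−(1/192)v − 1/32)(−192) + (0)
The last nonzero remainder is the constant −192, so the polynomials are coprime and gcd = 1.

1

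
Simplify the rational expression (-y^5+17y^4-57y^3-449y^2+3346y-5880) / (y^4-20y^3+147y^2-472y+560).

(-y^2+y+42)/(y-4)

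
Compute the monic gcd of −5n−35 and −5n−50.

Apply the Euclidean algorithm:
  −5n−35 = (−5n−50) + (15)
  −5n−50 = (−(1/3)n−10/3)(15) + (0)
The last nonzero remainder is the constant 15, so the polynomials are coprime and gcd = 1.

1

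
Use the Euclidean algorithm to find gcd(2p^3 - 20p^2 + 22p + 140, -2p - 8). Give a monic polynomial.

Apply the Euclidean algorithm:
  2p^3 - 20p^2 + 22p + 140 = (-p^2 + 14p - 67)(-2p - 8) + (-396)
  -2p - 8 = ((1/198)p + 2/99)(-396) + (0)
The last nonzero remainder is the constant -396, so the polynomials are coprime and gcd = 1.

1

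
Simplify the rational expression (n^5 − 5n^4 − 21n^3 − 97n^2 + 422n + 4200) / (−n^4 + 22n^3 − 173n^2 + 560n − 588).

By polynomial division,
  n^5 − 5n^4 − 21n^3 − 97n^2 + 422n + 4200 = (−n − 17)(−n^4 + 22n^3 − 173n^2 + 560n − 588) + (180n^3 − 2478n^2 + 9354n − 5796)
  −n^4 + 22n^3 − 173n^2 + 560n − 588 = (−(1/180)n + 247/5400)(180n^3 − 2478n^2 + 9354n − 5796) + (−(6919/900)n^2 + (89947/900)n − 48433/150)
  180n^3 − 2478n^2 + 9354n − 5796 = (−(162000/6919)n + 124200/6919)(−(6919/900)n^2 + (89947/900)n − 48433/150) + (0)
Last nonzero remainder: −(6919/900)n^2 + (89947/900)n − 48433/150. Dividing through by −6919/900 gives the monic gcd n^2 − 13n + 42.
Cancel n^2 − 13n + 42 from numerator and denominator to get the reduced form.

(−n^3 − 8n^2 − 41n − 100)/(n^2 − 9n + 14)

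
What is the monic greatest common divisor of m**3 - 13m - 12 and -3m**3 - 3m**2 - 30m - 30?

Euclidean algorithm in ℚ[m]:
  m**3 - 13m - 12 = (-1/3)(-3m**3 - 3m**2 - 30m - 30) + (-m**2 - 23m - 22)
  -3m**3 - 3m**2 - 30m - 30 = (3m - 66)(-m**2 - 23m - 22) + (-1482m - 1482)
  -m**2 - 23m - 22 = ((1/1482)m + 11/741)(-1482m - 1482) + (0)
Last nonzero remainder: -1482m - 1482. Dividing through by -1482 gives the monic gcd m + 1.

m + 1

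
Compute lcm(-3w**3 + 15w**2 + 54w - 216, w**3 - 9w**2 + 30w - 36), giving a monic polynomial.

w**5 - 11w**4 + 24w**3 + 120w**2 - 648w + 864

Apply the Euclidean algorithm:
  -3w**3 + 15w**2 + 54w - 216 = (-3)(w**3 - 9w**2 + 30w - 36) + (-12w**2 + 144w - 324)
  w**3 - 9w**2 + 30w - 36 = (-(1/12)w - 1/4)(-12w**2 + 144w - 324) + (39w - 117)
  -12w**2 + 144w - 324 = (-(4/13)w + 36/13)(39w - 117) + (0)
Last nonzero remainder: 39w - 117. Dividing through by 39 gives the monic gcd w - 3.
Then lcm(f, g) = f·g / gcd(f, g); expanding and making the result monic gives the answer.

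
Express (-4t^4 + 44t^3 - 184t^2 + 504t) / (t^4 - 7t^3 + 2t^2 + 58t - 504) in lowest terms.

Apply the Euclidean algorithm:
  -4t^4 + 44t^3 - 184t^2 + 504t = (-4)(t^4 - 7t^3 + 2t^2 + 58t - 504) + (16t^3 - 176t^2 + 736t - 2016)
  t^4 - 7t^3 + 2t^2 + 58t - 504 = ((1/16)t + 1/4)(16t^3 - 176t^2 + 736t - 2016) + (0)
Last nonzero remainder: 16t^3 - 176t^2 + 736t - 2016. Dividing through by 16 gives the monic gcd t^3 - 11t^2 + 46t - 126.
Cancel t^3 - 11t^2 + 46t - 126 from numerator and denominator to get the reduced form.

(-4t)/(t + 4)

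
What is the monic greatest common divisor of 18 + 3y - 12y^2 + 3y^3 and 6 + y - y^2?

-3 + y

Euclidean algorithm in ℚ[y]:
  3y^3 - 12y^2 + 3y + 18 = (-3y + 9)(-y^2 + y + 6) + (12y - 36)
  -y^2 + y + 6 = (-(1/12)y - 1/6)(12y - 36) + (0)
Last nonzero remainder: 12y - 36. Dividing through by 12 gives the monic gcd y - 3.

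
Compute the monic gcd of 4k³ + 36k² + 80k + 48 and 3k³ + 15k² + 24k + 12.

k² + 3k + 2

Repeated division with remainder:
  4k³ + 36k² + 80k + 48 = (4/3)(3k³ + 15k² + 24k + 12) + (16k² + 48k + 32)
  3k³ + 15k² + 24k + 12 = ((3/16)k + 3/8)(16k² + 48k + 32) + (0)
Last nonzero remainder: 16k² + 48k + 32. Dividing through by 16 gives the monic gcd k² + 3k + 2.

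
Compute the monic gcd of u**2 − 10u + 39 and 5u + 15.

1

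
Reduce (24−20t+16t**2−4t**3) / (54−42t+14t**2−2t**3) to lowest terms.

By polynomial division,
  −4t**3+16t**2−20t+24 = (2)(−2t**3+14t**2−42t+54) + (−12t**2+64t−84)
  −2t**3+14t**2−42t+54 = ((1/6)t−5/18)(−12t**2+64t−84) + (−(92/9)t+92/3)
  −12t**2+64t−84 = ((27/23)t−63/23)(−(92/9)t+92/3) + (0)
Last nonzero remainder: −(92/9)t+92/3. Dividing through by −92/9 gives the monic gcd t−3.
Cancel t−3 from numerator and denominator to get the reduced form.

(4−2t+2t**2)/(9−4t+t**2)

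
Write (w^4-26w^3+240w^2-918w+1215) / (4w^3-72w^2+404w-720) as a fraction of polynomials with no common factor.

Repeated division with remainder:
  w^4-26w^3+240w^2-918w+1215 = ((1/4)w-2)(4w^3-72w^2+404w-720) + (-5w^2+70w-225)
  4w^3-72w^2+404w-720 = (-(4/5)w+16/5)(-5w^2+70w-225) + (0)
Last nonzero remainder: -5w^2+70w-225. Dividing through by -5 gives the monic gcd w^2-14w+45.
Cancel w^2-14w+45 from numerator and denominator to get the reduced form.

(w^2-12w+27)/(4w-16)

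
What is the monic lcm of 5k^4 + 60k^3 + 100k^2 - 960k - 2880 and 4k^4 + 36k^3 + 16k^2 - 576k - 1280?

k^6 + 21k^5 + 148k^4 + 228k^3 - 1904k^2 - 9024k - 11520

Repeated division with remainder:
  5k^4 + 60k^3 + 100k^2 - 960k - 2880 = (5/4)(4k^4 + 36k^3 + 16k^2 - 576k - 1280) + (15k^3 + 80k^2 - 240k - 1280)
  4k^4 + 36k^3 + 16k^2 - 576k - 1280 = ((4/15)k + 44/45)(15k^3 + 80k^2 - 240k - 1280) + ((16/9)k^2 - 256/9)
  15k^3 + 80k^2 - 240k - 1280 = ((135/16)k + 45)((16/9)k^2 - 256/9) + (0)
Last nonzero remainder: (16/9)k^2 - 256/9. Dividing through by 16/9 gives the monic gcd k^2 - 16.
Then lcm(f, g) = f·g / gcd(f, g); expanding and making the result monic gives the answer.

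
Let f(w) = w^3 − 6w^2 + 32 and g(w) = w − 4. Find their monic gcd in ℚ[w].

w − 4

By polynomial division,
  w^3 − 6w^2 + 32 = (w^2 − 2w − 8)(w − 4) + (0)
The last nonzero remainder w − 4 is already monic.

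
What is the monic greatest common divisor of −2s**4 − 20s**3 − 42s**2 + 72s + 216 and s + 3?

Repeated division with remainder:
  −2s**4 − 20s**3 − 42s**2 + 72s + 216 = (−2s**3 − 14s**2 + 72)(s + 3) + (0)
The last nonzero remainder s + 3 is already monic.

s + 3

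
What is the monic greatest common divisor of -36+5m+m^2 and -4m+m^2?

Apply the Euclidean algorithm:
  m^2+5m-36 = (m^2-4m) + (9m-36)
  m^2-4m = ((1/9)m)(9m-36) + (0)
Last nonzero remainder: 9m-36. Dividing through by 9 gives the monic gcd m-4.

-4+m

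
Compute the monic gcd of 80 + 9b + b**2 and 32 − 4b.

Euclidean algorithm in ℚ[b]:
  b**2 + 9b + 80 = (−(1/4)b − 17/4)(−4b + 32) + (216)
  −4b + 32 = (−(1/54)b + 4/27)(216) + (0)
The last nonzero remainder is the constant 216, so the polynomials are coprime and gcd = 1.

1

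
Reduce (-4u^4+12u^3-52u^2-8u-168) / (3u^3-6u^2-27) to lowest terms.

(-4u^2+16u-56)/(3u-9)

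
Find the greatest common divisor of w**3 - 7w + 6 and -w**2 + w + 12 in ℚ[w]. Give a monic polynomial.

Apply the Euclidean algorithm:
  w**3 - 7w + 6 = (-w - 1)(-w**2 + w + 12) + (6w + 18)
  -w**2 + w + 12 = (-(1/6)w + 2/3)(6w + 18) + (0)
Last nonzero remainder: 6w + 18. Dividing through by 6 gives the monic gcd w + 3.

w + 3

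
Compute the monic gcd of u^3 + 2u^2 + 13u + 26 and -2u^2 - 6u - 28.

Apply the Euclidean algorithm:
  u^3 + 2u^2 + 13u + 26 = (-(1/2)u + 1/2)(-2u^2 - 6u - 28) + (2u + 40)
  -2u^2 - 6u - 28 = (-u + 17)(2u + 40) + (-708)
  2u + 40 = (-(1/354)u - 10/177)(-708) + (0)
The last nonzero remainder is the constant -708, so the polynomials are coprime and gcd = 1.

1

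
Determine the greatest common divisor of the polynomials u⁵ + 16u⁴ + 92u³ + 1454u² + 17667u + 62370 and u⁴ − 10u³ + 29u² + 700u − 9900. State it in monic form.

u³ + 29u + 990

Euclidean algorithm in ℚ[u]:
  u⁵ + 16u⁴ + 92u³ + 1454u² + 17667u + 62370 = (u + 26)(u⁴ − 10u³ + 29u² + 700u − 9900) + (323u³ + 9367u + 319770)
  u⁴ − 10u³ + 29u² + 700u − 9900 = ((1/323)u − 10/323)(323u³ + 9367u + 319770) + (0)
Last nonzero remainder: 323u³ + 9367u + 319770. Dividing through by 323 gives the monic gcd u³ + 29u + 990.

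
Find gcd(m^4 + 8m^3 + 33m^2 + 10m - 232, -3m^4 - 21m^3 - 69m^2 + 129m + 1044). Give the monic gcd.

Apply the Euclidean algorithm:
  m^4 + 8m^3 + 33m^2 + 10m - 232 = (-1/3)(-3m^4 - 21m^3 - 69m^2 + 129m + 1044) + (m^3 + 10m^2 + 53m + 116)
  -3m^4 - 21m^3 - 69m^2 + 129m + 1044 = (-3m + 9)(m^3 + 10m^2 + 53m + 116) + (0)
The last nonzero remainder m^3 + 10m^2 + 53m + 116 is already monic.

m^3 + 10m^2 + 53m + 116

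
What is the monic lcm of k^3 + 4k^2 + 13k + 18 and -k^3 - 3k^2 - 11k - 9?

By polynomial division,
  k^3 + 4k^2 + 13k + 18 = (-1)(-k^3 - 3k^2 - 11k - 9) + (k^2 + 2k + 9)
  -k^3 - 3k^2 - 11k - 9 = (-k - 1)(k^2 + 2k + 9) + (0)
The last nonzero remainder k^2 + 2k + 9 is already monic.
Then lcm(f, g) = f·g / gcd(f, g); expanding and making the result monic gives the answer.

k^4 + 5k^3 + 17k^2 + 31k + 18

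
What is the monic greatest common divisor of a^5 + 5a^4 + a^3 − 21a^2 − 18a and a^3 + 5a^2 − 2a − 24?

a^2 + a − 6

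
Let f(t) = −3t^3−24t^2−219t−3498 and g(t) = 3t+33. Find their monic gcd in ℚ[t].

Apply the Euclidean algorithm:
  −3t^3−24t^2−219t−3498 = (−t^2+3t−106)(3t+33) + (0)
Last nonzero remainder: 3t+33. Dividing through by 3 gives the monic gcd t+11.

t+11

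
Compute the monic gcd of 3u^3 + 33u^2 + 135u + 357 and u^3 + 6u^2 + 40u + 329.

u + 7

Euclidean algorithm in ℚ[u]:
  3u^3 + 33u^2 + 135u + 357 = (3)(u^3 + 6u^2 + 40u + 329) + (15u^2 + 15u − 630)
  u^3 + 6u^2 + 40u + 329 = ((1/15)u + 1/3)(15u^2 + 15u − 630) + (77u + 539)
  15u^2 + 15u − 630 = ((15/77)u − 90/77)(77u + 539) + (0)
Last nonzero remainder: 77u + 539. Dividing through by 77 gives the monic gcd u + 7.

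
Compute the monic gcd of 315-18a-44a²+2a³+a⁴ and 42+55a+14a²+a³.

7+a

Repeated division with remainder:
  a⁴+2a³-44a²-18a+315 = (a-12)(a³+14a²+55a+42) + (69a²+600a+819)
  a³+14a²+55a+42 = ((1/69)a+122/1587)(69a²+600a+819) + (-(1584/529)a-11088/529)
  69a²+600a+819 = (-(12167/528)a-6877/176)(-(1584/529)a-11088/529) + (0)
Last nonzero remainder: -(1584/529)a-11088/529. Dividing through by -1584/529 gives the monic gcd a+7.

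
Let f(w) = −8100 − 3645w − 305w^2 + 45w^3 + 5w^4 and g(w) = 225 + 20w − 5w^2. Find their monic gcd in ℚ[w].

−45 − 4w + w^2

Repeated division with remainder:
  5w^4 + 45w^3 − 305w^2 − 3645w − 8100 = (−w^2 − 13w − 36)(−5w^2 + 20w + 225) + (0)
Last nonzero remainder: −5w^2 + 20w + 225. Dividing through by −5 gives the monic gcd w^2 − 4w − 45.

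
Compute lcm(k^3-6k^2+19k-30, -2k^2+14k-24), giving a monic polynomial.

By polynomial division,
  k^3-6k^2+19k-30 = (-(1/2)k-1/2)(-2k^2+14k-24) + (14k-42)
  -2k^2+14k-24 = (-(1/7)k+4/7)(14k-42) + (0)
Last nonzero remainder: 14k-42. Dividing through by 14 gives the monic gcd k-3.
Then lcm(f, g) = f·g / gcd(f, g); expanding and making the result monic gives the answer.

k^4-10k^3+43k^2-106k+120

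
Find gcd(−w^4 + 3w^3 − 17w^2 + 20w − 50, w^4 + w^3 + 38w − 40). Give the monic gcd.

w^2 − 2w + 10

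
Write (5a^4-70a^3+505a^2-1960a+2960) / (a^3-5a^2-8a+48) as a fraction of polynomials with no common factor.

(5a^2-30a+185)/(a+3)

By polynomial division,
  5a^4-70a^3+505a^2-1960a+2960 = (5a-45)(a^3-5a^2-8a+48) + (320a^2-2560a+5120)
  a^3-5a^2-8a+48 = ((1/320)a+3/320)(320a^2-2560a+5120) + (0)
Last nonzero remainder: 320a^2-2560a+5120. Dividing through by 320 gives the monic gcd a^2-8a+16.
Cancel a^2-8a+16 from numerator and denominator to get the reduced form.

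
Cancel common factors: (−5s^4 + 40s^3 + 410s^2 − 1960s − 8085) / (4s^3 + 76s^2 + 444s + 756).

(−5s^2 + 90s − 385)/(4s + 36)

By polynomial division,
  −5s^4 + 40s^3 + 410s^2 − 1960s − 8085 = (−(5/4)s + 135/4)(4s^3 + 76s^2 + 444s + 756) + (−1600s^2 − 16000s − 33600)
  4s^3 + 76s^2 + 444s + 756 = (−(1/400)s − 9/400)(−1600s^2 − 16000s − 33600) + (0)
Last nonzero remainder: −1600s^2 − 16000s − 33600. Dividing through by −1600 gives the monic gcd s^2 + 10s + 21.
Cancel s^2 + 10s + 21 from numerator and denominator to get the reduced form.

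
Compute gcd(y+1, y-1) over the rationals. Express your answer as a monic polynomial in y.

1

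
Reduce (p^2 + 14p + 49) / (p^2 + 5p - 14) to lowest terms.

(p + 7)/(p - 2)

Euclidean algorithm in ℚ[p]:
  p^2 + 14p + 49 = (p^2 + 5p - 14) + (9p + 63)
  p^2 + 5p - 14 = ((1/9)p - 2/9)(9p + 63) + (0)
Last nonzero remainder: 9p + 63. Dividing through by 9 gives the monic gcd p + 7.
Cancel p + 7 from numerator and denominator to get the reduced form.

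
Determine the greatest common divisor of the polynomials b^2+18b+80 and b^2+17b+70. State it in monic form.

b+10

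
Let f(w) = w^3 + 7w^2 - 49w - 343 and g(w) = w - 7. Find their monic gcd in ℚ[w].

w - 7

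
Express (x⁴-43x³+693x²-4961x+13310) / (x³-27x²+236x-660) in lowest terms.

(x²-22x+121)/(x-6)

By polynomial division,
  x⁴-43x³+693x²-4961x+13310 = (x-16)(x³-27x²+236x-660) + (25x²-525x+2750)
  x³-27x²+236x-660 = ((1/25)x-6/25)(25x²-525x+2750) + (0)
Last nonzero remainder: 25x²-525x+2750. Dividing through by 25 gives the monic gcd x²-21x+110.
Cancel x²-21x+110 from numerator and denominator to get the reduced form.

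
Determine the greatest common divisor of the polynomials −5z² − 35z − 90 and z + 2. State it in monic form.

Repeated division with remainder:
  −5z² − 35z − 90 = (−5z − 25)(z + 2) + (−40)
  z + 2 = (−(1/40)z − 1/20)(−40) + (0)
The last nonzero remainder is the constant −40, so the polynomials are coprime and gcd = 1.

1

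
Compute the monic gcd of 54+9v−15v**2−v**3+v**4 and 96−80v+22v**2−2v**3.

Apply the Euclidean algorithm:
  v**4−v**3−15v**2+9v+54 = (−(1/2)v−5)(−2v**3+22v**2−80v+96) + (55v**2−343v+534)
  −2v**3+22v**2−80v+96 = (−(2/55)v+524/3025)(55v**2−343v+534) + (−(3528/3025)v+10584/3025)
  55v**2−343v+534 = (−(166375/3528)v+269225/1764)(−(3528/3025)v+10584/3025) + (0)
Last nonzero remainder: −(3528/3025)v+10584/3025. Dividing through by −3528/3025 gives the monic gcd v−3.

−3+v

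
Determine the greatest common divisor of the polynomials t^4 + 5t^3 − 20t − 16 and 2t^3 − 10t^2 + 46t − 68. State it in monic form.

t − 2

Apply the Euclidean algorithm:
  t^4 + 5t^3 − 20t − 16 = ((1/2)t + 5)(2t^3 − 10t^2 + 46t − 68) + (27t^2 − 216t + 324)
  2t^3 − 10t^2 + 46t − 68 = ((2/27)t + 2/9)(27t^2 − 216t + 324) + (70t − 140)
  27t^2 − 216t + 324 = ((27/70)t − 81/35)(70t − 140) + (0)
Last nonzero remainder: 70t − 140. Dividing through by 70 gives the monic gcd t − 2.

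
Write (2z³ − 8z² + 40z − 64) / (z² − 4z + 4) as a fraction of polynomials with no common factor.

(2z² − 4z + 32)/(z − 2)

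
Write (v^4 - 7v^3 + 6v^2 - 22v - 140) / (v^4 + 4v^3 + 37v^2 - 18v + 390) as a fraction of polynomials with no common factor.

(v^2 - 5v - 14)/(v^2 + 6v + 39)

Repeated division with remainder:
  v^4 - 7v^3 + 6v^2 - 22v - 140 = (v^4 + 4v^3 + 37v^2 - 18v + 390) + (-11v^3 - 31v^2 - 4v - 530)
  v^4 + 4v^3 + 37v^2 - 18v + 390 = (-(1/11)v - 13/121)(-11v^3 - 31v^2 - 4v - 530) + ((4030/121)v^2 - (8060/121)v + 40300/121)
  -11v^3 - 31v^2 - 4v - 530 = (-(1331/4030)v - 6413/4030)((4030/121)v^2 - (8060/121)v + 40300/121) + (0)
Last nonzero remainder: (4030/121)v^2 - (8060/121)v + 40300/121. Dividing through by 4030/121 gives the monic gcd v^2 - 2v + 10.
Cancel v^2 - 2v + 10 from numerator and denominator to get the reduced form.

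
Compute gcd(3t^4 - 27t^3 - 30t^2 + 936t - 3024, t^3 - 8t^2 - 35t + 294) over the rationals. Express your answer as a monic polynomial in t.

t^2 - t - 42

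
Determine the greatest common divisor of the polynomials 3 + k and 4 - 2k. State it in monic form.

By polynomial division,
  k + 3 = (-1/2)(-2k + 4) + (5)
  -2k + 4 = (-(2/5)k + 4/5)(5) + (0)
The last nonzero remainder is the constant 5, so the polynomials are coprime and gcd = 1.

1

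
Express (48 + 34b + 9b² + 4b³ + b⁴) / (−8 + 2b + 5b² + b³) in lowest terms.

Apply the Euclidean algorithm:
  b⁴ + 4b³ + 9b² + 34b + 48 = (b − 1)(b³ + 5b² + 2b − 8) + (12b² + 44b + 40)
  b³ + 5b² + 2b − 8 = ((1/12)b + 1/9)(12b² + 44b + 40) + (−(56/9)b − 112/9)
  12b² + 44b + 40 = (−(27/14)b − 45/14)(−(56/9)b − 112/9) + (0)
Last nonzero remainder: −(56/9)b − 112/9. Dividing through by −56/9 gives the monic gcd b + 2.
Cancel b + 2 from numerator and denominator to get the reduced form.

(24 + 5b + 2b² + b³)/(−4 + 3b + b²)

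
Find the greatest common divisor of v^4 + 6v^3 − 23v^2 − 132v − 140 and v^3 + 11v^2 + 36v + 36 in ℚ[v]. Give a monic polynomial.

v + 2

Apply the Euclidean algorithm:
  v^4 + 6v^3 − 23v^2 − 132v − 140 = (v − 5)(v^3 + 11v^2 + 36v + 36) + (−4v^2 + 12v + 40)
  v^3 + 11v^2 + 36v + 36 = (−(1/4)v − 7/2)(−4v^2 + 12v + 40) + (88v + 176)
  −4v^2 + 12v + 40 = (−(1/22)v + 5/22)(88v + 176) + (0)
Last nonzero remainder: 88v + 176. Dividing through by 88 gives the monic gcd v + 2.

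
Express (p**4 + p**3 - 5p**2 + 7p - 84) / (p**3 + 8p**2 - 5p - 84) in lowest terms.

Repeated division with remainder:
  p**4 + p**3 - 5p**2 + 7p - 84 = (p - 7)(p**3 + 8p**2 - 5p - 84) + (56p**2 + 56p - 672)
  p**3 + 8p**2 - 5p - 84 = ((1/56)p + 1/8)(56p**2 + 56p - 672) + (0)
Last nonzero remainder: 56p**2 + 56p - 672. Dividing through by 56 gives the monic gcd p**2 + p - 12.
Cancel p**2 + p - 12 from numerator and denominator to get the reduced form.

(p**2 + 7)/(p + 7)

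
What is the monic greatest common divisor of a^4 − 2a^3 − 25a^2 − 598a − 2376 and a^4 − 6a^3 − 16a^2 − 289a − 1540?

a^2 − 7a − 44

Euclidean algorithm in ℚ[a]:
  a^4 − 2a^3 − 25a^2 − 598a − 2376 = (a^4 − 6a^3 − 16a^2 − 289a − 1540) + (4a^3 − 9a^2 − 309a − 836)
  a^4 − 6a^3 − 16a^2 − 289a − 1540 = ((1/4)a − 15/16)(4a^3 − 9a^2 − 309a − 836) + ((845/16)a^2 − (5915/16)a − 9295/4)
  4a^3 − 9a^2 − 309a − 836 = ((64/845)a + 304/845)((845/16)a^2 − (5915/16)a − 9295/4) + (0)
Last nonzero remainder: (845/16)a^2 − (5915/16)a − 9295/4. Dividing through by 845/16 gives the monic gcd a^2 − 7a − 44.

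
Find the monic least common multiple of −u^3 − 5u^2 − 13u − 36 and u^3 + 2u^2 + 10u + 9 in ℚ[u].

Repeated division with remainder:
  −u^3 − 5u^2 − 13u − 36 = (−1)(u^3 + 2u^2 + 10u + 9) + (−3u^2 − 3u − 27)
  u^3 + 2u^2 + 10u + 9 = (−(1/3)u − 1/3)(−3u^2 − 3u − 27) + (0)
Last nonzero remainder: −3u^2 − 3u − 27. Dividing through by −3 gives the monic gcd u^2 + u + 9.
Then lcm(f, g) = f·g / gcd(f, g); expanding and making the result monic gives the answer.

u^4 + 6u^3 + 18u^2 + 49u + 36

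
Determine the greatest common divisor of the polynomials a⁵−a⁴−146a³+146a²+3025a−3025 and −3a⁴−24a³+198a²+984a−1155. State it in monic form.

Repeated division with remainder:
  a⁵−a⁴−146a³+146a²+3025a−3025 = (−(1/3)a+3)(−3a⁴−24a³+198a²+984a−1155) + (−8a³−120a²−312a+440)
  −3a⁴−24a³+198a²+984a−1155 = ((3/8)a−21/8)(−8a³−120a²−312a+440) + (0)
Last nonzero remainder: −8a³−120a²−312a+440. Dividing through by −8 gives the monic gcd a³+15a²+39a−55.

a³+15a²+39a−55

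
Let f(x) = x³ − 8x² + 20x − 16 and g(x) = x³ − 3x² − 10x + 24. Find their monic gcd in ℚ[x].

Repeated division with remainder:
  x³ − 8x² + 20x − 16 = (x³ − 3x² − 10x + 24) + (−5x² + 30x − 40)
  x³ − 3x² − 10x + 24 = (−(1/5)x − 3/5)(−5x² + 30x − 40) + (0)
Last nonzero remainder: −5x² + 30x − 40. Dividing through by −5 gives the monic gcd x² − 6x + 8.

x² − 6x + 8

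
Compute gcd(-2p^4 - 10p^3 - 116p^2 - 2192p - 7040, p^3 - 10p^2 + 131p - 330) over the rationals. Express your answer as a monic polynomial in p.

Apply the Euclidean algorithm:
  -2p^4 - 10p^3 - 116p^2 - 2192p - 7040 = (-2p - 30)(p^3 - 10p^2 + 131p - 330) + (-154p^2 + 1078p - 16940)
  p^3 - 10p^2 + 131p - 330 = (-(1/154)p + 3/154)(-154p^2 + 1078p - 16940) + (0)
Last nonzero remainder: -154p^2 + 1078p - 16940. Dividing through by -154 gives the monic gcd p^2 - 7p + 110.

p^2 - 7p + 110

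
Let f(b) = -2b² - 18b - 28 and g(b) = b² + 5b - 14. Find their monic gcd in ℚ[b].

Euclidean algorithm in ℚ[b]:
  -2b² - 18b - 28 = (-2)(b² + 5b - 14) + (-8b - 56)
  b² + 5b - 14 = (-(1/8)b + 1/4)(-8b - 56) + (0)
Last nonzero remainder: -8b - 56. Dividing through by -8 gives the monic gcd b + 7.

b + 7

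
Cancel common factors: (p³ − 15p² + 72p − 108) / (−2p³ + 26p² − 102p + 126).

(−p² + 12p − 36)/(2p² − 20p + 42)

By polynomial division,
  p³ − 15p² + 72p − 108 = (−1/2)(−2p³ + 26p² − 102p + 126) + (−2p² + 21p − 45)
  −2p³ + 26p² − 102p + 126 = (p − 5/2)(−2p² + 21p − 45) + (−(9/2)p + 27/2)
  −2p² + 21p − 45 = ((4/9)p − 10/3)(−(9/2)p + 27/2) + (0)
Last nonzero remainder: −(9/2)p + 27/2. Dividing through by −9/2 gives the monic gcd p − 3.
Cancel p − 3 from numerator and denominator to get the reduced form.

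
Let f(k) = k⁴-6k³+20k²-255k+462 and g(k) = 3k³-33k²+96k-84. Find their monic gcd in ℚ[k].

k²-9k+14

By polynomial division,
  k⁴-6k³+20k²-255k+462 = ((1/3)k+5/3)(3k³-33k²+96k-84) + (43k²-387k+602)
  3k³-33k²+96k-84 = ((3/43)k-6/43)(43k²-387k+602) + (0)
Last nonzero remainder: 43k²-387k+602. Dividing through by 43 gives the monic gcd k²-9k+14.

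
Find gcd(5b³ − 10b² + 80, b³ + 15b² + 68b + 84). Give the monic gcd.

b + 2

Apply the Euclidean algorithm:
  5b³ − 10b² + 80 = (5)(b³ + 15b² + 68b + 84) + (−85b² − 340b − 340)
  b³ + 15b² + 68b + 84 = (−(1/85)b − 11/85)(−85b² − 340b − 340) + (20b + 40)
  −85b² − 340b − 340 = (−(17/4)b − 17/2)(20b + 40) + (0)
Last nonzero remainder: 20b + 40. Dividing through by 20 gives the monic gcd b + 2.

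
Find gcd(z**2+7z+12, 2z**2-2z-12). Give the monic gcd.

Euclidean algorithm in ℚ[z]:
  z**2+7z+12 = (1/2)(2z**2-2z-12) + (8z+18)
  2z**2-2z-12 = ((1/4)z-13/16)(8z+18) + (21/8)
  8z+18 = ((64/21)z+48/7)(21/8) + (0)
The last nonzero remainder is the constant 21/8, so the polynomials are coprime and gcd = 1.

1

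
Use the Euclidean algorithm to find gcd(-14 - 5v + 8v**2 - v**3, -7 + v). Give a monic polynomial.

-7 + v

Apply the Euclidean algorithm:
  -v**3 + 8v**2 - 5v - 14 = (-v**2 + v + 2)(v - 7) + (0)
The last nonzero remainder v - 7 is already monic.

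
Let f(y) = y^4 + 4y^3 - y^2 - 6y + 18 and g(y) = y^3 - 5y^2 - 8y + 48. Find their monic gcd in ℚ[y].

y + 3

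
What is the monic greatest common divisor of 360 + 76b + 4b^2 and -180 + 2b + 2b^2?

Apply the Euclidean algorithm:
  4b^2 + 76b + 360 = (2)(2b^2 + 2b - 180) + (72b + 720)
  2b^2 + 2b - 180 = ((1/36)b - 1/4)(72b + 720) + (0)
Last nonzero remainder: 72b + 720. Dividing through by 72 gives the monic gcd b + 10.

10 + b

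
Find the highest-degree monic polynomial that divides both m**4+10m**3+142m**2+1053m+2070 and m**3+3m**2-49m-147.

Repeated division with remainder:
  m**4+10m**3+142m**2+1053m+2070 = (m+7)(m**3+3m**2-49m-147) + (170m**2+1543m+3099)
  m**3+3m**2-49m-147 = ((1/170)m-1033/28900)(170m**2+1543m+3099) + (-(349011/28900)m-1047033/28900)
  170m**2+1543m+3099 = (-(4913000/349011)m-29853700/349011)(-(349011/28900)m-1047033/28900) + (0)
Last nonzero remainder: -(349011/28900)m-1047033/28900. Dividing through by -349011/28900 gives the monic gcd m+3.

m+3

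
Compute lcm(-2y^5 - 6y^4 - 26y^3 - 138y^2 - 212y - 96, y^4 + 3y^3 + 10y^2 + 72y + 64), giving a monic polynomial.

y^6 + 7y^5 + 25y^4 + 121y^3 + 382y^2 + 472y + 192

By polynomial division,
  -2y^5 - 6y^4 - 26y^3 - 138y^2 - 212y - 96 = (-2y)(y^4 + 3y^3 + 10y^2 + 72y + 64) + (-6y^3 + 6y^2 - 84y - 96)
  y^4 + 3y^3 + 10y^2 + 72y + 64 = (-(1/6)y - 2/3)(-6y^3 + 6y^2 - 84y - 96) + (0)
Last nonzero remainder: -6y^3 + 6y^2 - 84y - 96. Dividing through by -6 gives the monic gcd y^3 - y^2 + 14y + 16.
Then lcm(f, g) = f·g / gcd(f, g); expanding and making the result monic gives the answer.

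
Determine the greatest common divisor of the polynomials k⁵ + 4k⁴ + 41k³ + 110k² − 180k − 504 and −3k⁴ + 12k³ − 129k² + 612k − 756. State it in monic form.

k³ − k² + 40k − 84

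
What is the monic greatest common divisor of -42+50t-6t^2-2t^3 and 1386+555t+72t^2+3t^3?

Euclidean algorithm in ℚ[t]:
  -2t^3-6t^2+50t-42 = (-2/3)(3t^3+72t^2+555t+1386) + (42t^2+420t+882)
  3t^3+72t^2+555t+1386 = ((1/14)t+1)(42t^2+420t+882) + (72t+504)
  42t^2+420t+882 = ((7/12)t+7/4)(72t+504) + (0)
Last nonzero remainder: 72t+504. Dividing through by 72 gives the monic gcd t+7.

7+t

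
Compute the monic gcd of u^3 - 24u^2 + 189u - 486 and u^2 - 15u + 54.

Repeated division with remainder:
  u^3 - 24u^2 + 189u - 486 = (u - 9)(u^2 - 15u + 54) + (0)
The last nonzero remainder u^2 - 15u + 54 is already monic.

u^2 - 15u + 54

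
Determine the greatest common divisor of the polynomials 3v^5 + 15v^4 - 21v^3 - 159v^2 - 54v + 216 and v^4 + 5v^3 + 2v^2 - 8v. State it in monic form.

v^3 + 5v^2 + 2v - 8

Apply the Euclidean algorithm:
  3v^5 + 15v^4 - 21v^3 - 159v^2 - 54v + 216 = (3v)(v^4 + 5v^3 + 2v^2 - 8v) + (-27v^3 - 135v^2 - 54v + 216)
  v^4 + 5v^3 + 2v^2 - 8v = (-(1/27)v)(-27v^3 - 135v^2 - 54v + 216) + (0)
Last nonzero remainder: -27v^3 - 135v^2 - 54v + 216. Dividing through by -27 gives the monic gcd v^3 + 5v^2 + 2v - 8.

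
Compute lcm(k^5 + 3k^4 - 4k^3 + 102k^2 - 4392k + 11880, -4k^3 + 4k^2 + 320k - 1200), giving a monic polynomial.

Apply the Euclidean algorithm:
  k^5 + 3k^4 - 4k^3 + 102k^2 - 4392k + 11880 = (-(1/4)k^2 - k - 20)(-4k^3 + 4k^2 + 320k - 1200) + (202k^2 + 808k - 12120)
  -4k^3 + 4k^2 + 320k - 1200 = (-(2/101)k + 10/101)(202k^2 + 808k - 12120) + (0)
Last nonzero remainder: 202k^2 + 808k - 12120. Dividing through by 202 gives the monic gcd k^2 + 4k - 60.
Then lcm(f, g) = f·g / gcd(f, g); expanding and making the result monic gives the answer.

k^6 - 2k^5 - 19k^4 + 122k^3 - 4902k^2 + 33840k - 59400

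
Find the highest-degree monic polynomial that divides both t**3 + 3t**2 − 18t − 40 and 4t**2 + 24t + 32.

t + 2

Apply the Euclidean algorithm:
  t**3 + 3t**2 − 18t − 40 = ((1/4)t − 3/4)(4t**2 + 24t + 32) + (−8t − 16)
  4t**2 + 24t + 32 = (−(1/2)t − 2)(−8t − 16) + (0)
Last nonzero remainder: −8t − 16. Dividing through by −8 gives the monic gcd t + 2.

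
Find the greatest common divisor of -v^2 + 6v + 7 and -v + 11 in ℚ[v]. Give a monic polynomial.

1

Repeated division with remainder:
  -v^2 + 6v + 7 = (v + 5)(-v + 11) + (-48)
  -v + 11 = ((1/48)v - 11/48)(-48) + (0)
The last nonzero remainder is the constant -48, so the polynomials are coprime and gcd = 1.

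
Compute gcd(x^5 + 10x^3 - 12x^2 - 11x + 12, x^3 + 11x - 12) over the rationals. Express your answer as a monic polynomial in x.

Apply the Euclidean algorithm:
  x^5 + 10x^3 - 12x^2 - 11x + 12 = (x^2 - 1)(x^3 + 11x - 12) + (0)
The last nonzero remainder x^3 + 11x - 12 is already monic.

x^3 + 11x - 12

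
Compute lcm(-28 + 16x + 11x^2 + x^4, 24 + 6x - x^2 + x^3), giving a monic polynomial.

Apply the Euclidean algorithm:
  x^4 + 11x^2 + 16x - 28 = (x + 1)(x^3 - x^2 + 6x + 24) + (6x^2 - 14x - 52)
  x^3 - x^2 + 6x + 24 = ((1/6)x + 2/9)(6x^2 - 14x - 52) + ((160/9)x + 320/9)
  6x^2 - 14x - 52 = ((27/80)x - 117/80)((160/9)x + 320/9) + (0)
Last nonzero remainder: (160/9)x + 320/9. Dividing through by 160/9 gives the monic gcd x + 2.
Then lcm(f, g) = f·g / gcd(f, g); expanding and making the result monic gives the answer.

-336 + 276x + 56x^2 - 17x^3 + 23x^4 - 3x^5 + x^6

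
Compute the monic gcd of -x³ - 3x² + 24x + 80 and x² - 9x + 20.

x - 5

Apply the Euclidean algorithm:
  -x³ - 3x² + 24x + 80 = (-x - 12)(x² - 9x + 20) + (-64x + 320)
  x² - 9x + 20 = (-(1/64)x + 1/16)(-64x + 320) + (0)
Last nonzero remainder: -64x + 320. Dividing through by -64 gives the monic gcd x - 5.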